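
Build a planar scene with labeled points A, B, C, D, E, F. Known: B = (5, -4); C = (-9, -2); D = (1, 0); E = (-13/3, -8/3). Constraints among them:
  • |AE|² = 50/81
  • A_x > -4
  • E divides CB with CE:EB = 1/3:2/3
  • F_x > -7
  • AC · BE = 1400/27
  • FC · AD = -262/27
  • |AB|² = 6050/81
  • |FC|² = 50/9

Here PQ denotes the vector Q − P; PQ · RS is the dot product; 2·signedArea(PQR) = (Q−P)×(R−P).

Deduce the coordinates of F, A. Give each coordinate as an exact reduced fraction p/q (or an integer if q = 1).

1. A_x = -32/9  [line 28/3·x + -4/3·y + 796/27 = 0 ∩ |AB|² = 6050/81]
2. A_y = -25/9  [line 28/3·x + -4/3·y + 796/27 = 0 ∩ |AB|² = 6050/81]
   → A = (-32/9, -25/9)
3. F_x = -20/3  [line -41/9·x + -25/9·y + -995/27 = 0 ∩ |FC|² = 50/9]
4. F_y = -7/3  [line -41/9·x + -25/9·y + -995/27 = 0 ∩ |FC|² = 50/9]
   → F = (-20/3, -7/3)

A = (-32/9, -25/9)
F = (-20/3, -7/3)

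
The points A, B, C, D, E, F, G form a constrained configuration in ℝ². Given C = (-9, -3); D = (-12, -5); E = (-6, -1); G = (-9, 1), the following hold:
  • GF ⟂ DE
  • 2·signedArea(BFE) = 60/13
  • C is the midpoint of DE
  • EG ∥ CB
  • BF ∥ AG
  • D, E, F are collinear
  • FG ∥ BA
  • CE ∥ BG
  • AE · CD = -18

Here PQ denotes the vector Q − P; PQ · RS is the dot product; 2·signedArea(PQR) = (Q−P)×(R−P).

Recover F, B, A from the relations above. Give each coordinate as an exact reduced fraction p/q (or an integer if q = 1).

1. F_x = -93/13  [D, E, F are collinear ∩ GF ⟂ DE]
2. F_y = -23/13  [D, E, F are collinear ∩ GF ⟂ DE]
   → F = (-93/13, -23/13)
3. B_x = -12  [CE ∥ BG ∩ EG ∥ CB]
4. B_y = -1  [CE ∥ BG ∩ EG ∥ CB]
   → B = (-12, -1)
5. A_x = -180/13  [BF ∥ AG ∩ FG ∥ BA]
6. A_y = 23/13  [BF ∥ AG ∩ FG ∥ BA]
   → A = (-180/13, 23/13)

A = (-180/13, 23/13)
B = (-12, -1)
F = (-93/13, -23/13)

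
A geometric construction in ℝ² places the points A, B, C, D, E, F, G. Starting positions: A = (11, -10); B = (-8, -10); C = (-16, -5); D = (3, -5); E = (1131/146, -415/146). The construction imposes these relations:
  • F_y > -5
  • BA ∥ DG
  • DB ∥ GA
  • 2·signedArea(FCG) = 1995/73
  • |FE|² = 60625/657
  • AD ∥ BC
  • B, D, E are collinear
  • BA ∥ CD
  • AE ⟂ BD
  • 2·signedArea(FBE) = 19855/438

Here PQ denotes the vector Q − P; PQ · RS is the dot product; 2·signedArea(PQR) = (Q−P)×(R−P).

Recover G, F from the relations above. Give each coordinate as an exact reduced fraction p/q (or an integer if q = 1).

F = (-767/438, -625/146)
G = (22, -5)

1. G_x = 22  [DB ∥ GA ∩ BA ∥ DG]
2. G_y = -5  [DB ∥ GA ∩ BA ∥ DG]
   → G = (22, -5)
3. F_x = -767/438  [2·signedArea(FCG) = 1995/73 ∩ 2·signedArea(FBE) = 19855/438]
4. F_y = -625/146  [2·signedArea(FCG) = 1995/73 ∩ 2·signedArea(FBE) = 19855/438]
   → F = (-767/438, -625/146)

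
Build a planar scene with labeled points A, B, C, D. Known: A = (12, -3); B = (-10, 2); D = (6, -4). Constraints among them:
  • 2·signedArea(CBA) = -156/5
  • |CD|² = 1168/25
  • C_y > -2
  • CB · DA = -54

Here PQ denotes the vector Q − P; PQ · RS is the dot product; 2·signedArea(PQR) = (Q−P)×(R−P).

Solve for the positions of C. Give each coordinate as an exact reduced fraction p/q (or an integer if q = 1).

C = (-2/5, -8/5)

1. C_x = -2/5  [CB · DA = -54 ∩ 2·signedArea(CBA) = -156/5]
2. C_y = -8/5  [CB · DA = -54 ∩ 2·signedArea(CBA) = -156/5]
   → C = (-2/5, -8/5)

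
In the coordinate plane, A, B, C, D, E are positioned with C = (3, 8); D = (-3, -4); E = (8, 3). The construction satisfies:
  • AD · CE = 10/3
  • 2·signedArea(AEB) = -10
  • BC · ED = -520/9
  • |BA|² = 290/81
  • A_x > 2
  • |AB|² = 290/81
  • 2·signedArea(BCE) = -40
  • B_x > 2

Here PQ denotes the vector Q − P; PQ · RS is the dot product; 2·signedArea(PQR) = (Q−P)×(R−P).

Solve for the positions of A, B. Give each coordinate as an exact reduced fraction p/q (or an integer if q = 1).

A = (8/3, 7/3)
B = (23/9, 4/9)

1. B_x = 23/9  [2·signedArea(BCE) = -40 ∩ BC · ED = -520/9]
2. B_y = 4/9  [2·signedArea(BCE) = -40 ∩ BC · ED = -520/9]
   → B = (23/9, 4/9)
3. A_x = 8/3  [2·signedArea(AEB) = -10 ∩ AD · CE = 10/3]
4. A_y = 7/3  [2·signedArea(AEB) = -10 ∩ AD · CE = 10/3]
   → A = (8/3, 7/3)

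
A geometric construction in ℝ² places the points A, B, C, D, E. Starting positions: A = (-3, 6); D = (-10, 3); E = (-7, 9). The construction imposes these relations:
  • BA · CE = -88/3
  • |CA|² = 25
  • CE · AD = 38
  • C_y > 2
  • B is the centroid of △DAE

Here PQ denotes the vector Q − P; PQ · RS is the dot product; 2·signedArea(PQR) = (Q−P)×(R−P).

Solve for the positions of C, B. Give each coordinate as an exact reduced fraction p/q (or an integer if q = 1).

B = (-20/3, 6)
C = (1, 3)

1. B_x = -20/3  [B is the centroid of △DAE]
2. B_y = 6  [B is the centroid of △DAE]
   → B = (-20/3, 6)
3. C_x = 1  [CE · AD = 38 ∩ BA · CE = -88/3]
4. C_y = 3  [CE · AD = 38 ∩ BA · CE = -88/3]
   → C = (1, 3)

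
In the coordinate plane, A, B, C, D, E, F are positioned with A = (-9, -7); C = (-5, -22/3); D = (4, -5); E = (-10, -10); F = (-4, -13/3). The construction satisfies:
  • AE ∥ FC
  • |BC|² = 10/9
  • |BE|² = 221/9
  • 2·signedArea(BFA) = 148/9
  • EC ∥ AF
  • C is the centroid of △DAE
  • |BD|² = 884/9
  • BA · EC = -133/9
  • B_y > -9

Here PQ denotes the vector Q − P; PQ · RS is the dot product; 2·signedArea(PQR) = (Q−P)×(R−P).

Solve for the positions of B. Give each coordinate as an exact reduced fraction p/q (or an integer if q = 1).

1. B_x = -16/3  [2·signedArea(BFA) = 148/9 ∩ BA · EC = -133/9]
2. B_y = -25/3  [2·signedArea(BFA) = 148/9 ∩ BA · EC = -133/9]
   → B = (-16/3, -25/3)

B = (-16/3, -25/3)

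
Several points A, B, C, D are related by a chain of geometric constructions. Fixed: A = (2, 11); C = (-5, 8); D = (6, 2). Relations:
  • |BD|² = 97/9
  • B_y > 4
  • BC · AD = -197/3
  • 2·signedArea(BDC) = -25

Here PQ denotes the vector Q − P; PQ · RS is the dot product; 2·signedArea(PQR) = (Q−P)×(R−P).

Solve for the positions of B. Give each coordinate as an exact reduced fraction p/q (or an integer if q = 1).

1. B_x = 14/3  [2·signedArea(BDC) = -25 ∩ BC · AD = -197/3]
2. B_y = 5  [2·signedArea(BDC) = -25 ∩ BC · AD = -197/3]
   → B = (14/3, 5)

B = (14/3, 5)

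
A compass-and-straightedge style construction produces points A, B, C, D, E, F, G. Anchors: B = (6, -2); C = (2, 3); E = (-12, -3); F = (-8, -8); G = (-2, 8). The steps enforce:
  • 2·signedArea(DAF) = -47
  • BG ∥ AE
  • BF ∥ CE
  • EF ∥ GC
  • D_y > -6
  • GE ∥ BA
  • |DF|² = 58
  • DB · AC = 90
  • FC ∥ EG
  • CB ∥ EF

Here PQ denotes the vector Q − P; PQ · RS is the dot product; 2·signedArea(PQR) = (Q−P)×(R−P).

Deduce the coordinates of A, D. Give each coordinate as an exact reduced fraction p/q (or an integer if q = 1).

A = (-4, -13)
D = (-1, -5)

1. A_x = -4  [BG ∥ AE ∩ GE ∥ BA]
2. A_y = -13  [BG ∥ AE ∩ GE ∥ BA]
   → A = (-4, -13)
3. D_x = -1  [DB · AC = 90 ∩ 2·signedArea(DAF) = -47]
4. D_y = -5  [DB · AC = 90 ∩ 2·signedArea(DAF) = -47]
   → D = (-1, -5)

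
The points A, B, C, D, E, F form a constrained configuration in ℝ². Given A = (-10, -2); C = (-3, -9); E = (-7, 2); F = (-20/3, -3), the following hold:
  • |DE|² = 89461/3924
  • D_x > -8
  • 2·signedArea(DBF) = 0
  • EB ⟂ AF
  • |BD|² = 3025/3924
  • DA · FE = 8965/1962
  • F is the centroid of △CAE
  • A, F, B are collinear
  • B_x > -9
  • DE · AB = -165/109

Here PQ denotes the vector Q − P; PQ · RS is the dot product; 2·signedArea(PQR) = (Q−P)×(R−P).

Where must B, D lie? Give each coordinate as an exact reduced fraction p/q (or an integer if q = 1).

1. B_x = -910/109  [A, F, B are collinear ∩ EB ⟂ AF]
2. B_y = -272/109  [A, F, B are collinear ∩ EB ⟂ AF]
   → B = (-910/109, -272/109)
3. D_x = -2455/327  [2·signedArea(DBF) = 0 ∩ DA · FE = 8965/1962]
4. D_y = -599/218  [2·signedArea(DBF) = 0 ∩ DA · FE = 8965/1962]
   → D = (-2455/327, -599/218)

B = (-910/109, -272/109)
D = (-2455/327, -599/218)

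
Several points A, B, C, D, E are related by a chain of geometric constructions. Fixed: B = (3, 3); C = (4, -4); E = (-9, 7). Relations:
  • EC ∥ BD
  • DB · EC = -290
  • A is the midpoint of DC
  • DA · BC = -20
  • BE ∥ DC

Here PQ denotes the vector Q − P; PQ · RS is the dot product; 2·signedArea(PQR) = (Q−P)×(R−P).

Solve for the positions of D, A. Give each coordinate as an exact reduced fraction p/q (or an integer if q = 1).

A = (10, -6)
D = (16, -8)

1. D_x = 16  [BE ∥ DC ∩ EC ∥ BD]
2. D_y = -8  [BE ∥ DC ∩ EC ∥ BD]
   → D = (16, -8)
3. A_x = 10  [A is the midpoint of DC]
4. A_y = -6  [A is the midpoint of DC]
   → A = (10, -6)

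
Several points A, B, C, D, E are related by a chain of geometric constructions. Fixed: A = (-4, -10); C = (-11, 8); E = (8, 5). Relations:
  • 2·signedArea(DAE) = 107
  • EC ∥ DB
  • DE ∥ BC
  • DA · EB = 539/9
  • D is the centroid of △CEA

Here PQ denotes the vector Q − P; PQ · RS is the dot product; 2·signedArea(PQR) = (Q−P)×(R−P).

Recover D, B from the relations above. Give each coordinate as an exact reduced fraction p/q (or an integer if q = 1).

B = (-64/3, 4)
D = (-7/3, 1)

1. D_x = -7/3  [D is the centroid of △CEA]
2. D_y = 1  [D is the centroid of △CEA]
   → D = (-7/3, 1)
3. B_x = -64/3  [DE ∥ BC ∩ EC ∥ DB]
4. B_y = 4  [DE ∥ BC ∩ EC ∥ DB]
   → B = (-64/3, 4)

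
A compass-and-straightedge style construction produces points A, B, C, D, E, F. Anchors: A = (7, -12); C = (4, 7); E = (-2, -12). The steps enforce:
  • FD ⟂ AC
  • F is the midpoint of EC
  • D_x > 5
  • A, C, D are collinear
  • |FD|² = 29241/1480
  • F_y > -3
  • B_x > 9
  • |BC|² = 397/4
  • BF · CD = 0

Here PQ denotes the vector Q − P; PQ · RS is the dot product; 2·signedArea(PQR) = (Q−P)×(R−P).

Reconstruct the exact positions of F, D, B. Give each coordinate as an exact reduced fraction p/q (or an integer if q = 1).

1. F_x = 1  [F is the midpoint of EC]
2. F_y = -5/2  [F is the midpoint of EC]
   → F = (1, -5/2)
3. D_x = 3989/740  [A, C, D are collinear ∩ FD ⟂ AC]
4. D_y = -1337/740  [A, C, D are collinear ∩ FD ⟂ AC]
   → D = (3989/740, -1337/740)
5. B_x = 3619/370  [line -1029/740·x + 6517/740·y + 34643/1480 = 0 ∩ |BC|² = 397/4]
6. B_y = -206/185  [line -1029/740·x + 6517/740·y + 34643/1480 = 0 ∩ |BC|² = 397/4]
   → B = (3619/370, -206/185)

B = (3619/370, -206/185)
D = (3989/740, -1337/740)
F = (1, -5/2)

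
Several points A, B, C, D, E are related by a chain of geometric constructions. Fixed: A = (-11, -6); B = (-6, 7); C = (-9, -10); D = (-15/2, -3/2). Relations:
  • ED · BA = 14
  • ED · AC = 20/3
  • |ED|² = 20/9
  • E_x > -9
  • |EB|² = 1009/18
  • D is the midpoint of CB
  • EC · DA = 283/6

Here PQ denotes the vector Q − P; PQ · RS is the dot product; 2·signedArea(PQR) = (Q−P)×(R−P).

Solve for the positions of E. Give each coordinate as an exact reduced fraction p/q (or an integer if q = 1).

1. E_x = -49/6  [ED · BA = 14 ∩ EC · DA = 283/6]
2. E_y = -1/6  [ED · BA = 14 ∩ EC · DA = 283/6]
   → E = (-49/6, -1/6)

E = (-49/6, -1/6)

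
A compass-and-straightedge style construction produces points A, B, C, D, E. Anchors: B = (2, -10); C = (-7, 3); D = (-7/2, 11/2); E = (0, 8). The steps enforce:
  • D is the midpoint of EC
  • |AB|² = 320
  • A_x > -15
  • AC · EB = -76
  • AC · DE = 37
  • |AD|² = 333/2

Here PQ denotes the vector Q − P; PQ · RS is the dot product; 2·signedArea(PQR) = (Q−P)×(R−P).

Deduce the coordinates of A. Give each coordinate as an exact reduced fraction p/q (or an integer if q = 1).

A = (-14, -2)

1. A_x = -14  [AC · EB = -76 ∩ AC · DE = 37]
2. A_y = -2  [AC · EB = -76 ∩ AC · DE = 37]
   → A = (-14, -2)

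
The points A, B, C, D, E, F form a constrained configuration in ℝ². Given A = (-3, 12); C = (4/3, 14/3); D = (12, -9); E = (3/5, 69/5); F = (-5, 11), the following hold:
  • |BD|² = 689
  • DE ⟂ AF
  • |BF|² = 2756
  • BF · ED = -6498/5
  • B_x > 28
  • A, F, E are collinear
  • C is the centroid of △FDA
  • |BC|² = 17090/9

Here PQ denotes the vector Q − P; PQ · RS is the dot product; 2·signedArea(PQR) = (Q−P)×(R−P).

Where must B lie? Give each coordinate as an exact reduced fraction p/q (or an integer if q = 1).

B = (29, -29)

1. B_x = 29  [line -57/5·x + 114/5·y + 4959/5 = 0 ∩ |BC|² = 17090/9]
2. B_y = -29  [line -57/5·x + 114/5·y + 4959/5 = 0 ∩ |BC|² = 17090/9]
   → B = (29, -29)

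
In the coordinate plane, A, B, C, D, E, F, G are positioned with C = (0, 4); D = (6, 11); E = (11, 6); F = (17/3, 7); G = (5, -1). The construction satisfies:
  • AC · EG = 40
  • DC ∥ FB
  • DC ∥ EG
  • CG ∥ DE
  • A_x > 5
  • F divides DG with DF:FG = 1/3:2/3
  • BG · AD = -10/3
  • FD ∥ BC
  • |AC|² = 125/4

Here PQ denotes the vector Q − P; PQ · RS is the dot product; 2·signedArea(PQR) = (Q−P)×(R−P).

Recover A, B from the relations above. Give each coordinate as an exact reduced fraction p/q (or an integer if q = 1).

1. A_x = 11/2  [line 6·x + 7·y + -68 = 0 ∩ |AC|² = 125/4]
2. A_y = 5  [line 6·x + 7·y + -68 = 0 ∩ |AC|² = 125/4]
   → A = (11/2, 5)
3. B_x = -1/3  [FD ∥ BC ∩ DC ∥ FB]
4. B_y = 0  [FD ∥ BC ∩ DC ∥ FB]
   → B = (-1/3, 0)

A = (11/2, 5)
B = (-1/3, 0)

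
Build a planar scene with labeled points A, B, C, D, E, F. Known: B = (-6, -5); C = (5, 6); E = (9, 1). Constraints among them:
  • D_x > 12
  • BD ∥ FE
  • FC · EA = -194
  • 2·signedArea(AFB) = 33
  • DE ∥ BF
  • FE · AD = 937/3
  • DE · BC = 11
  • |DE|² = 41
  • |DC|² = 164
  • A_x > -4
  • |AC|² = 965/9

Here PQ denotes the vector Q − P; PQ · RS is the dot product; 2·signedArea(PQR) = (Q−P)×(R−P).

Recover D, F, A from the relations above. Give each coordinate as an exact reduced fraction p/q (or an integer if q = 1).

A = (-11/3, 1/3)
D = (13, -4)
F = (-10, 0)

1. D_x = 13  [line -11·x + -11·y + 99 = 0 ∩ |DC|² = 164]
2. D_y = -4  [line -11·x + -11·y + 99 = 0 ∩ |DC|² = 164]
   → D = (13, -4)
3. F_x = -10  [BD ∥ FE ∩ DE ∥ BF]
4. F_y = 0  [BD ∥ FE ∩ DE ∥ BF]
   → F = (-10, 0)
5. A_x = -11/3  [2·signedArea(AFB) = 33 ∩ FC · EA = -194]
6. A_y = 1/3  [2·signedArea(AFB) = 33 ∩ FC · EA = -194]
   → A = (-11/3, 1/3)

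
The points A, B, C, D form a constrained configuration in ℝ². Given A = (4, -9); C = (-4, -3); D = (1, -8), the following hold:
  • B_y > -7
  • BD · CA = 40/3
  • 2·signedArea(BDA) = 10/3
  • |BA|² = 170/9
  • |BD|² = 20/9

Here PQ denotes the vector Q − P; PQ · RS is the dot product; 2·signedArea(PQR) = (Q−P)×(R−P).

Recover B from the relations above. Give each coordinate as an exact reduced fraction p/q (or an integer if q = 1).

1. B_x = 1/3  [BD · CA = 40/3 ∩ 2·signedArea(BDA) = 10/3]
2. B_y = -20/3  [BD · CA = 40/3 ∩ 2·signedArea(BDA) = 10/3]
   → B = (1/3, -20/3)

B = (1/3, -20/3)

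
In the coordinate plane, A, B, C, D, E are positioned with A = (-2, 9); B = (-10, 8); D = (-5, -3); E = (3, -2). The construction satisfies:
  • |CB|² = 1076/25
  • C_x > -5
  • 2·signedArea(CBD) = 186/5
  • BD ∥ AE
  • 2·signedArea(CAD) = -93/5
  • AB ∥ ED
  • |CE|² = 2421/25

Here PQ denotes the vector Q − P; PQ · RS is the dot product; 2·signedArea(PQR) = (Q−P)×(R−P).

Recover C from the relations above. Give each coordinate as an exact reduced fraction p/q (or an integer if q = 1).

C = (-24/5, 4)

1. C_x = -24/5  [2·signedArea(CAD) = -93/5 ∩ 2·signedArea(CBD) = 186/5]
2. C_y = 4  [2·signedArea(CAD) = -93/5 ∩ 2·signedArea(CBD) = 186/5]
   → C = (-24/5, 4)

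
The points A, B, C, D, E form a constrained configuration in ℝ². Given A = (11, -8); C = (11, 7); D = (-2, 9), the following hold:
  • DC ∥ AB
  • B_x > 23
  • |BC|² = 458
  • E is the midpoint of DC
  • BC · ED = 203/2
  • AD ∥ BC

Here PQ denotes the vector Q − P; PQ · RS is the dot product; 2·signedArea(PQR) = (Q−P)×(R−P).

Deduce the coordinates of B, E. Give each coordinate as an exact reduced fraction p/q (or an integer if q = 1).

1. B_x = 24  [AD ∥ BC ∩ DC ∥ AB]
2. B_y = -10  [AD ∥ BC ∩ DC ∥ AB]
   → B = (24, -10)
3. E_x = 9/2  [E is the midpoint of DC]
4. E_y = 8  [E is the midpoint of DC]
   → E = (9/2, 8)

B = (24, -10)
E = (9/2, 8)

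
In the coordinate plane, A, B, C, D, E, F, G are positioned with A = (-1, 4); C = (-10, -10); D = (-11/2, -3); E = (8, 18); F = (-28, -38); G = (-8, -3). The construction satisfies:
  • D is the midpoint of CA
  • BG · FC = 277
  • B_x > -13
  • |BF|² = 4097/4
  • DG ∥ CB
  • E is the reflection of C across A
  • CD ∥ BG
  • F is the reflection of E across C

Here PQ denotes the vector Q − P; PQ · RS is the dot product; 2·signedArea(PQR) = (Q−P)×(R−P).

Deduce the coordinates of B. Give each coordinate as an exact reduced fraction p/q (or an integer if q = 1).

1. B_x = -25/2  [CD ∥ BG ∩ DG ∥ CB]
2. B_y = -10  [CD ∥ BG ∩ DG ∥ CB]
   → B = (-25/2, -10)

B = (-25/2, -10)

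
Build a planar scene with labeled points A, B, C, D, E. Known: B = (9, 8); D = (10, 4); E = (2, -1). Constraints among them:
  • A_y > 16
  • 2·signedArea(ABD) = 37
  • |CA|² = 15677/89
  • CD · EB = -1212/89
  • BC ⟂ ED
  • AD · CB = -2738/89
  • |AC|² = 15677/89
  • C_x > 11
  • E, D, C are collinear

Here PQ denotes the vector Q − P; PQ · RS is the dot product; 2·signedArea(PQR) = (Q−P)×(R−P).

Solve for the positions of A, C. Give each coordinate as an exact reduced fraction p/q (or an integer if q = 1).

A = (16, 17)
C = (986/89, 416/89)

1. C_x = 986/89  [E, D, C are collinear ∩ BC ⟂ ED]
2. C_y = 416/89  [E, D, C are collinear ∩ BC ⟂ ED]
   → C = (986/89, 416/89)
3. A_x = 16  [AD · CB = -2738/89 ∩ 2·signedArea(ABD) = 37]
4. A_y = 17  [AD · CB = -2738/89 ∩ 2·signedArea(ABD) = 37]
   → A = (16, 17)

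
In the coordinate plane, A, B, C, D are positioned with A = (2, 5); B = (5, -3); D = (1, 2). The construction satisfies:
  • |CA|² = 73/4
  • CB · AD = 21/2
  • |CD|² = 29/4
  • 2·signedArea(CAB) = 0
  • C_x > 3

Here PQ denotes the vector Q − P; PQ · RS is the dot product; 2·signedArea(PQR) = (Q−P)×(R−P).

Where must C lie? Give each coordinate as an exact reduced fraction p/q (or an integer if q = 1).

C = (7/2, 1)

1. C_x = 7/2  [2·signedArea(CAB) = 0 ∩ CB · AD = 21/2]
2. C_y = 1  [2·signedArea(CAB) = 0 ∩ CB · AD = 21/2]
   → C = (7/2, 1)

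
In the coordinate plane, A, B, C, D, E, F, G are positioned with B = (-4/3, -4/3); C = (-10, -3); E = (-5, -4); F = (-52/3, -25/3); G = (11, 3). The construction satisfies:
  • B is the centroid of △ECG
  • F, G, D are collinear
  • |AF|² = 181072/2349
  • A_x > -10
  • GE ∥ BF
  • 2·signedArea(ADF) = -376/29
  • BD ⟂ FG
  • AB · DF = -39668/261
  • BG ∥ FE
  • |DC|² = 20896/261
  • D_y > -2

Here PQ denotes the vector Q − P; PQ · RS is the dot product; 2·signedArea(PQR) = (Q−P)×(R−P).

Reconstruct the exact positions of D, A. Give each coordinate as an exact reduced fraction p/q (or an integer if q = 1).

A = (-2476/261, -1147/261)
D = (-98/87, -161/87)

1. D_x = -98/87  [F, G, D are collinear ∩ BD ⟂ FG]
2. D_y = -161/87  [F, G, D are collinear ∩ BD ⟂ FG]
   → D = (-98/87, -161/87)
3. A_x = -2476/261  [2·signedArea(ADF) = -376/29 ∩ AB · DF = -39668/261]
4. A_y = -1147/261  [2·signedArea(ADF) = -376/29 ∩ AB · DF = -39668/261]
   → A = (-2476/261, -1147/261)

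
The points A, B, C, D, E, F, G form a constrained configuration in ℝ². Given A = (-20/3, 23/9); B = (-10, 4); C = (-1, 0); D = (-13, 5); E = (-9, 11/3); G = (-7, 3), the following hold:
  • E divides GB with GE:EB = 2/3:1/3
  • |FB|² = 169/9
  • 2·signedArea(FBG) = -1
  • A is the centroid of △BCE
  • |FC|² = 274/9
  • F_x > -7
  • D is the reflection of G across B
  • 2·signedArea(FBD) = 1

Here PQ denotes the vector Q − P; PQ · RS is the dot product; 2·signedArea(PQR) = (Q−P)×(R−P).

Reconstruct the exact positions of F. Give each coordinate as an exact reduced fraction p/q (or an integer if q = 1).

F = (-6, 7/3)

1. F_x = -6  [line -1·x + -3·y + 1 = 0 ∩ |FB|² = 169/9]
2. F_y = 7/3  [line -1·x + -3·y + 1 = 0 ∩ |FB|² = 169/9]
   → F = (-6, 7/3)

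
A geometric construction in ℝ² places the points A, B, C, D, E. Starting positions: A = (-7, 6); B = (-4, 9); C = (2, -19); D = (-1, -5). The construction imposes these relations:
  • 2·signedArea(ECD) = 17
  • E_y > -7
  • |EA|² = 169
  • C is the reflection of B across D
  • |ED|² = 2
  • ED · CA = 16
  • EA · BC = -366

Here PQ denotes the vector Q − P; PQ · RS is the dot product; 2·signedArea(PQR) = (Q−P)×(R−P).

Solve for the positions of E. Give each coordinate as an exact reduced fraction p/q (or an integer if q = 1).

E = (-2, -6)

1. E_x = -2  [EA · BC = -366 ∩ 2·signedArea(ECD) = 17]
2. E_y = -6  [EA · BC = -366 ∩ 2·signedArea(ECD) = 17]
   → E = (-2, -6)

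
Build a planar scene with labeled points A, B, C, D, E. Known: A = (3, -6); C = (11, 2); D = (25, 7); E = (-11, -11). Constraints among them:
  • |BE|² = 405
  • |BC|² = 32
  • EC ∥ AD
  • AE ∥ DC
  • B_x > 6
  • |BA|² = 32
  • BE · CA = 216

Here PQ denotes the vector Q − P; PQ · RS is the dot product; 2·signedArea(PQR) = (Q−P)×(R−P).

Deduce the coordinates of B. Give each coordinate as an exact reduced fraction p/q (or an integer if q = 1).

1. B_x = 7  [line 8·x + 8·y + -40 = 0 ∩ |BE|² = 405]
2. B_y = -2  [line 8·x + 8·y + -40 = 0 ∩ |BE|² = 405]
   → B = (7, -2)

B = (7, -2)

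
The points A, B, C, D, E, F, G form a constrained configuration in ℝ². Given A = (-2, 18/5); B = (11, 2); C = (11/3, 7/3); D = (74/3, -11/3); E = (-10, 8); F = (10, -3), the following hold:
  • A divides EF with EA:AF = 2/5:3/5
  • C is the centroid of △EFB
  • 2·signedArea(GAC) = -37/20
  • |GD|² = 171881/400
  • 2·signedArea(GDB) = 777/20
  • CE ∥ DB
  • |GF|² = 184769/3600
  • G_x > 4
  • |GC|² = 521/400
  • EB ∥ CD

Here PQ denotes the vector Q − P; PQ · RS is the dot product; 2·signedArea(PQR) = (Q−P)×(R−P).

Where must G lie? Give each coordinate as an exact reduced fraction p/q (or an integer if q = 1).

G = (14/3, 107/60)

1. G_x = 14/3  [2·signedArea(GAC) = -37/20 ∩ 2·signedArea(GDB) = 777/20]
2. G_y = 107/60  [2·signedArea(GAC) = -37/20 ∩ 2·signedArea(GDB) = 777/20]
   → G = (14/3, 107/60)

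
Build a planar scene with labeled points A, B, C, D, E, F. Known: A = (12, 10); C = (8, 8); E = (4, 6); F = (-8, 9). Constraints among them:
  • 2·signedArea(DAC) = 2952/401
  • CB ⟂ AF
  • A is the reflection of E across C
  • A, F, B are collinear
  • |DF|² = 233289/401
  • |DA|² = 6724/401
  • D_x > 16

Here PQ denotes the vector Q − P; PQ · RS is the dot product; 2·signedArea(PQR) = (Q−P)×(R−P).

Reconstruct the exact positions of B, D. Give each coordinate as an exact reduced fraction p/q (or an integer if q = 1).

1. B_x = 3172/401  [A, F, B are collinear ∩ CB ⟂ AF]
2. B_y = 3928/401  [A, F, B are collinear ∩ CB ⟂ AF]
   → B = (3172/401, 3928/401)
3. D_x = 6452/401  [line 2·x + -4·y + 3464/401 = 0 ∩ |DA|² = 6724/401]
4. D_y = 4092/401  [line 2·x + -4·y + 3464/401 = 0 ∩ |DA|² = 6724/401]
   → D = (6452/401, 4092/401)

B = (3172/401, 3928/401)
D = (6452/401, 4092/401)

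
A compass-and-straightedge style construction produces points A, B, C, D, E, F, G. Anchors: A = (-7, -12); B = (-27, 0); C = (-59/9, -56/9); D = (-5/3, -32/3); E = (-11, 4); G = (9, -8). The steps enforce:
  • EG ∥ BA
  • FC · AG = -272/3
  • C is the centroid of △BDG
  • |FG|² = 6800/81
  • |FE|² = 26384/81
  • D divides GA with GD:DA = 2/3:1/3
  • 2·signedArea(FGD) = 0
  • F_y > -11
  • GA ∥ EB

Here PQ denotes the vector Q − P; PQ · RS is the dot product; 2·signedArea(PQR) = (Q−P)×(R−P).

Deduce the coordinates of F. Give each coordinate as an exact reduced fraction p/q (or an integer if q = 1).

F = (1/9, -92/9)

1. F_x = 1/9  [2·signedArea(FGD) = 0 ∩ FC · AG = -272/3]
2. F_y = -92/9  [2·signedArea(FGD) = 0 ∩ FC · AG = -272/3]
   → F = (1/9, -92/9)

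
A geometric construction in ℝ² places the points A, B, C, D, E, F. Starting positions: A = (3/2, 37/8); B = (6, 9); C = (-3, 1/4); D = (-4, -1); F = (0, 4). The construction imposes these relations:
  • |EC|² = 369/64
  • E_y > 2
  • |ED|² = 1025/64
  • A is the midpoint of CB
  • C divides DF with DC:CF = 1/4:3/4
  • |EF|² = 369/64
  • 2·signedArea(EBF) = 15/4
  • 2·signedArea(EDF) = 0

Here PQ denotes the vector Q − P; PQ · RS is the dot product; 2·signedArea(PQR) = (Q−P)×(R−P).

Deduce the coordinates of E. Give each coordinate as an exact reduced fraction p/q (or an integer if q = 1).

E = (-3/2, 17/8)

1. E_x = -3/2  [2·signedArea(EDF) = 0 ∩ 2·signedArea(EBF) = 15/4]
2. E_y = 17/8  [2·signedArea(EDF) = 0 ∩ 2·signedArea(EBF) = 15/4]
   → E = (-3/2, 17/8)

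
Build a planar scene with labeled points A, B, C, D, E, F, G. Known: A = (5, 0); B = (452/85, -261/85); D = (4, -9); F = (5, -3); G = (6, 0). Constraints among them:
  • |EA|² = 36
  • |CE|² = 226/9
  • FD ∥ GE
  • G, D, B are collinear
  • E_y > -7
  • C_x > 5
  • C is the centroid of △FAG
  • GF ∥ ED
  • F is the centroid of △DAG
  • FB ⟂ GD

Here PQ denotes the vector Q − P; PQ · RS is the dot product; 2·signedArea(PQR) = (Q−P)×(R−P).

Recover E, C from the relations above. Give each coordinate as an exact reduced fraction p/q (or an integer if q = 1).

C = (16/3, -1)
E = (5, -6)

1. E_x = 5  [GF ∥ ED ∩ FD ∥ GE]
2. E_y = -6  [GF ∥ ED ∩ FD ∥ GE]
   → E = (5, -6)
3. C_x = 16/3  [C is the centroid of △FAG]
4. C_y = -1  [C is the centroid of △FAG]
   → C = (16/3, -1)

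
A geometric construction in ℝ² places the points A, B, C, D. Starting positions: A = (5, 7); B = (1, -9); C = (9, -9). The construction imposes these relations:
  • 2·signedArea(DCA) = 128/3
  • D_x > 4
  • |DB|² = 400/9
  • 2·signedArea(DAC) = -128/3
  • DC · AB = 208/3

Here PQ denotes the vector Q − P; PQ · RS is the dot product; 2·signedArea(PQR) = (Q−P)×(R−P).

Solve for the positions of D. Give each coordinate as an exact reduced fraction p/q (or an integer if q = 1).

D = (5, -11/3)

1. D_x = 5  [2·signedArea(DAC) = -128/3 ∩ DC · AB = 208/3]
2. D_y = -11/3  [2·signedArea(DAC) = -128/3 ∩ DC · AB = 208/3]
   → D = (5, -11/3)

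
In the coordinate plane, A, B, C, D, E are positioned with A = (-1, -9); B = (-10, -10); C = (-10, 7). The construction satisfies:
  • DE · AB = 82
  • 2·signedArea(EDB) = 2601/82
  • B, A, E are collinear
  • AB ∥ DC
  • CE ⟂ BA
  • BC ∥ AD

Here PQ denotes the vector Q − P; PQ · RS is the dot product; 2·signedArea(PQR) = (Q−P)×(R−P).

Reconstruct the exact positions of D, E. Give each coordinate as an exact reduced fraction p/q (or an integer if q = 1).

D = (-1, 8)
E = (-667/82, -803/82)

1. D_x = -1  [AB ∥ DC ∩ BC ∥ AD]
2. D_y = 8  [AB ∥ DC ∩ BC ∥ AD]
   → D = (-1, 8)
3. E_x = -667/82  [B, A, E are collinear ∩ CE ⟂ BA]
4. E_y = -803/82  [B, A, E are collinear ∩ CE ⟂ BA]
   → E = (-667/82, -803/82)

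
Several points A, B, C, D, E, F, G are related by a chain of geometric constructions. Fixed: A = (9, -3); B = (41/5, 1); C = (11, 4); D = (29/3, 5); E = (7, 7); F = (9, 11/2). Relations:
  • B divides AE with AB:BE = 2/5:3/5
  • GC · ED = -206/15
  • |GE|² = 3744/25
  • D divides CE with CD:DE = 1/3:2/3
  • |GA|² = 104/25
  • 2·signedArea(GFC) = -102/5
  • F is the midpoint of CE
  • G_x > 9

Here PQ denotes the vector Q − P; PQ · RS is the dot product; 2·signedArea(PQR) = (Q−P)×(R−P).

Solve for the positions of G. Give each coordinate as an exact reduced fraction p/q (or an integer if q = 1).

G = (47/5, -5)

1. G_x = 47/5  [GC · ED = -206/15 ∩ 2·signedArea(GFC) = -102/5]
2. G_y = -5  [GC · ED = -206/15 ∩ 2·signedArea(GFC) = -102/5]
   → G = (47/5, -5)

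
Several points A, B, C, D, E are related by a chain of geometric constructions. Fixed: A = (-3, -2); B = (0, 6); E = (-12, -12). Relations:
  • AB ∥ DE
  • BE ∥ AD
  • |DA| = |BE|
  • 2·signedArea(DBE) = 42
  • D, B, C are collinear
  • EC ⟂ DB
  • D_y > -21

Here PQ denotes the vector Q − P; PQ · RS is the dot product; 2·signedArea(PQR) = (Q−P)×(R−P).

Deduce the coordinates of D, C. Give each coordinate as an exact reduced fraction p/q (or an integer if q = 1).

C = (-9720/901, -11442/901)
D = (-15, -20)

1. D_x = -15  [AB ∥ DE ∩ BE ∥ AD]
2. D_y = -20  [AB ∥ DE ∩ BE ∥ AD]
   → D = (-15, -20)
3. C_x = -9720/901  [D, B, C are collinear ∩ EC ⟂ DB]
4. C_y = -11442/901  [D, B, C are collinear ∩ EC ⟂ DB]
   → C = (-9720/901, -11442/901)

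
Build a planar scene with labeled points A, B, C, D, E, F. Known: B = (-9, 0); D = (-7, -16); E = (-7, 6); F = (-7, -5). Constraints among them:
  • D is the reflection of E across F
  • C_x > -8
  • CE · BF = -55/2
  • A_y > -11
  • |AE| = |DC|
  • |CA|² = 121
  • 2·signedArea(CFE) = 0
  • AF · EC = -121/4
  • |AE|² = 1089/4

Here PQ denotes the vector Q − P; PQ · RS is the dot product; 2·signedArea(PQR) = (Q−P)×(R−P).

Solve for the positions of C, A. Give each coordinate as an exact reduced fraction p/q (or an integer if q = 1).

1. C_x = -7  [2·signedArea(CFE) = 0 ∩ CE · BF = -55/2]
2. C_y = 1/2  [2·signedArea(CFE) = 0 ∩ CE · BF = -55/2]
   → C = (-7, 1/2)
3. A_y = -21/2  [AF · EC = -121/4]
4. A_x = -7  [|CA|² = 121]
   → A = (-7, -21/2)

A = (-7, -21/2)
C = (-7, 1/2)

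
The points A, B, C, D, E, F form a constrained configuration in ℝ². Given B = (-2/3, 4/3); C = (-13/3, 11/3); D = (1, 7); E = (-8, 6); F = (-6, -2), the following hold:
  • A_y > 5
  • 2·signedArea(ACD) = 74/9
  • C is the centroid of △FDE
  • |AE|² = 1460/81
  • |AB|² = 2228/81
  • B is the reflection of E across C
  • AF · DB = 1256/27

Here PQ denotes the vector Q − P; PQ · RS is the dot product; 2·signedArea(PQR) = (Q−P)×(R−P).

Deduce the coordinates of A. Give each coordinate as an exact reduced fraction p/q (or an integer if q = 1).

A = (-34/9, 50/9)

1. A_x = -34/9  [AF · DB = 1256/27 ∩ 2·signedArea(ACD) = 74/9]
2. A_y = 50/9  [AF · DB = 1256/27 ∩ 2·signedArea(ACD) = 74/9]
   → A = (-34/9, 50/9)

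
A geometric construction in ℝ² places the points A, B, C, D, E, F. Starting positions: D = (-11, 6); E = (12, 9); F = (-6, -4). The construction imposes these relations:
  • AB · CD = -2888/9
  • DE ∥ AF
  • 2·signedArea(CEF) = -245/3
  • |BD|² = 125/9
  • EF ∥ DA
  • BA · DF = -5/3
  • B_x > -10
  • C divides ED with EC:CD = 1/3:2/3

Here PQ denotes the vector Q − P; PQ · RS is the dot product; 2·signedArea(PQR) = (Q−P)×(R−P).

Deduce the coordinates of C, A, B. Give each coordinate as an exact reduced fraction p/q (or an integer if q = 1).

1. C_x = 13/3  [C divides ED with EC:CD = 1/3:2/3]
2. C_y = 8  [C divides ED with EC:CD = 1/3:2/3]
   → C = (13/3, 8)
3. A_x = -29  [DE ∥ AF ∩ EF ∥ DA]
4. A_y = -7  [DE ∥ AF ∩ EF ∥ DA]
   → A = (-29, -7)
5. B_x = -28/3  [BA · DF = -5/3 ∩ AB · CD = -2888/9]
6. B_y = 8/3  [BA · DF = -5/3 ∩ AB · CD = -2888/9]
   → B = (-28/3, 8/3)

A = (-29, -7)
B = (-28/3, 8/3)
C = (13/3, 8)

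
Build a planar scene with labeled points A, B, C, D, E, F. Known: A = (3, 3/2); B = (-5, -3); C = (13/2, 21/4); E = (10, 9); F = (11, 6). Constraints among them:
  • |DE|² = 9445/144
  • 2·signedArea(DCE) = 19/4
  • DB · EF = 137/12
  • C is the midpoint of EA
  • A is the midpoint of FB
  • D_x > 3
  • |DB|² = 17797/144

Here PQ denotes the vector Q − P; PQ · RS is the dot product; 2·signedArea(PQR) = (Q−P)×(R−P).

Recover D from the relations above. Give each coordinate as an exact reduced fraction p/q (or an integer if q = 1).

D = (23/6, 15/4)

1. D_x = 23/6  [2·signedArea(DCE) = 19/4 ∩ DB · EF = 137/12]
2. D_y = 15/4  [2·signedArea(DCE) = 19/4 ∩ DB · EF = 137/12]
   → D = (23/6, 15/4)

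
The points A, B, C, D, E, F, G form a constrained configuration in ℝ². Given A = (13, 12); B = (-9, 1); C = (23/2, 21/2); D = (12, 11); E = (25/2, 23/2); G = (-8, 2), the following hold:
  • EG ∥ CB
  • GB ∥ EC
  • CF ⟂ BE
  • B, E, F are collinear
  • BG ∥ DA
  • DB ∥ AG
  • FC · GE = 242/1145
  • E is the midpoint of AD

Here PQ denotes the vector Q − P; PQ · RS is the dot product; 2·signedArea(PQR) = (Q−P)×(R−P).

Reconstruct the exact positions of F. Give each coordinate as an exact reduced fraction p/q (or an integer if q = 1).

1. F_x = 25873/2290  [B, E, F are collinear ∩ CF ⟂ BE]
2. F_y = 24991/2290  [B, E, F are collinear ∩ CF ⟂ BE]
   → F = (25873/2290, 24991/2290)

F = (25873/2290, 24991/2290)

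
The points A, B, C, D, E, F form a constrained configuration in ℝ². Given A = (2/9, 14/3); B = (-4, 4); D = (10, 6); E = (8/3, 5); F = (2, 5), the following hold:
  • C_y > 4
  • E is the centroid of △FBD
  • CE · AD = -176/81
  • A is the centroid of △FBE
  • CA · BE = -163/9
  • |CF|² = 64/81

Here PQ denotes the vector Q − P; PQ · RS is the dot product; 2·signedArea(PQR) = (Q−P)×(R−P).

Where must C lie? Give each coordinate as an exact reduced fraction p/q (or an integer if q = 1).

C = (26/9, 5)

1. C_x = 26/9  [CA · BE = -163/9 ∩ CE · AD = -176/81]
2. C_y = 5  [CA · BE = -163/9 ∩ CE · AD = -176/81]
   → C = (26/9, 5)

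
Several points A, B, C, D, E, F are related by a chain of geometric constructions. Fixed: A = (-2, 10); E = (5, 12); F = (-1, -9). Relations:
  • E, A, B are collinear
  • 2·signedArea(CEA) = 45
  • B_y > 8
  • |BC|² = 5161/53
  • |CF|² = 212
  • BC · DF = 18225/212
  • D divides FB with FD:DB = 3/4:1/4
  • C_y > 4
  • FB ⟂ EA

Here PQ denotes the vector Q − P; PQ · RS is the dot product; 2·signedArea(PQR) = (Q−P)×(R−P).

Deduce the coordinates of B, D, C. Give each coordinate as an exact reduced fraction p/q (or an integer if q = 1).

B = (-323/53, 468/53)
C = (3, 5)
D = (-511/106, 927/212)

1. B_x = -323/53  [E, A, B are collinear ∩ FB ⟂ EA]
2. B_y = 468/53  [E, A, B are collinear ∩ FB ⟂ EA]
   → B = (-323/53, 468/53)
3. D_x = -511/106  [D divides FB with FD:DB = 3/4:1/4]
4. D_y = 927/212  [D divides FB with FD:DB = 3/4:1/4]
   → D = (-511/106, 927/212)
5. C_x = 3  [line 2·x + -7·y + 29 = 0 ∩ |CF|² = 212]
6. C_y = 5  [line 2·x + -7·y + 29 = 0 ∩ |CF|² = 212]
   → C = (3, 5)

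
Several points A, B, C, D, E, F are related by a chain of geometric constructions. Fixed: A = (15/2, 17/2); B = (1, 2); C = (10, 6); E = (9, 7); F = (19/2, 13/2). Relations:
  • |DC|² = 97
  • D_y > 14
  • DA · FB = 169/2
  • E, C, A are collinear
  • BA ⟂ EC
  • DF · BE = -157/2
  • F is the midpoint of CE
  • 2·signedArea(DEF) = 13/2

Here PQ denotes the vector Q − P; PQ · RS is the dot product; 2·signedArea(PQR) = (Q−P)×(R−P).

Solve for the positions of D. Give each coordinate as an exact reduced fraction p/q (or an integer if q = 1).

1. D_x = 14  [DF · BE = -157/2 ∩ 2·signedArea(DEF) = 13/2]
2. D_y = 15  [DF · BE = -157/2 ∩ 2·signedArea(DEF) = 13/2]
   → D = (14, 15)

D = (14, 15)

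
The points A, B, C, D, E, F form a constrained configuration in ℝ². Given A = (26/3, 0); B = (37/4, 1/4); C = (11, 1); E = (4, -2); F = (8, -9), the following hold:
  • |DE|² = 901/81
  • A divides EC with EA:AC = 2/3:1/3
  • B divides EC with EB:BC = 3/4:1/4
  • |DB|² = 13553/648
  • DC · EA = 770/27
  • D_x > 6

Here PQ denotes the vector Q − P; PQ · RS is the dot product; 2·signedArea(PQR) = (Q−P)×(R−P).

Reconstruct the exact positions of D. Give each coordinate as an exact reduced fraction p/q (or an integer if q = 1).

1. D_x = 62/9  [line -14/3·x + -2·y + 670/27 = 0 ∩ |DB|² = 13553/648]
2. D_y = -11/3  [line -14/3·x + -2·y + 670/27 = 0 ∩ |DB|² = 13553/648]
   → D = (62/9, -11/3)

D = (62/9, -11/3)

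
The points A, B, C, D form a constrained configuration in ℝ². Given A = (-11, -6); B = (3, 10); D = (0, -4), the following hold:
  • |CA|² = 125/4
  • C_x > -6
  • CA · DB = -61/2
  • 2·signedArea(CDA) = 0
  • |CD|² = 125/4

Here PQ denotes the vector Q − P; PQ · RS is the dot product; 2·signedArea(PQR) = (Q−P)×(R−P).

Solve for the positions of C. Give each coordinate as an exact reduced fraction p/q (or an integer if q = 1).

1. C_x = -11/2  [2·signedArea(CDA) = 0 ∩ CA · DB = -61/2]
2. C_y = -5  [2·signedArea(CDA) = 0 ∩ CA · DB = -61/2]
   → C = (-11/2, -5)

C = (-11/2, -5)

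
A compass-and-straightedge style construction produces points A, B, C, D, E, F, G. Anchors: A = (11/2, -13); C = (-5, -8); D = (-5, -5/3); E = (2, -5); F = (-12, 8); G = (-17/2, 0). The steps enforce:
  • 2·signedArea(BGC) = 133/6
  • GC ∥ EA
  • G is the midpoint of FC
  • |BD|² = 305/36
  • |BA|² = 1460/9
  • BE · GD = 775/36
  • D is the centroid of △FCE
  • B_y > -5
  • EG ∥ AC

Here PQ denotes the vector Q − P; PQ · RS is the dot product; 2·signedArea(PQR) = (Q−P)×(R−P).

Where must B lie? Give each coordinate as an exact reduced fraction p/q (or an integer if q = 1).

1. B_x = -23/6  [BE · GD = 775/36 ∩ 2·signedArea(BGC) = 133/6]
2. B_y = -13/3  [BE · GD = 775/36 ∩ 2·signedArea(BGC) = 133/6]
   → B = (-23/6, -13/3)

B = (-23/6, -13/3)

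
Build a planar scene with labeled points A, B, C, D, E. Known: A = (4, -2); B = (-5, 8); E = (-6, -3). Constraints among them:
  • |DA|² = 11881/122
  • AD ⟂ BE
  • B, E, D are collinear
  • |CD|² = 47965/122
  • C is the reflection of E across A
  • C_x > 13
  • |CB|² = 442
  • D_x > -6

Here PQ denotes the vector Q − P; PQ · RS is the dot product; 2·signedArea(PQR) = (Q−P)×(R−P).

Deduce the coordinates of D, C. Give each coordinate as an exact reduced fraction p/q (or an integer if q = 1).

C = (14, -1)
D = (-711/122, -135/122)

1. D_x = -711/122  [B, E, D are collinear ∩ AD ⟂ BE]
2. D_y = -135/122  [B, E, D are collinear ∩ AD ⟂ BE]
   → D = (-711/122, -135/122)
3. C_x = 14  [C is the reflection of E across A]
4. C_y = -1  [C is the reflection of E across A]
   → C = (14, -1)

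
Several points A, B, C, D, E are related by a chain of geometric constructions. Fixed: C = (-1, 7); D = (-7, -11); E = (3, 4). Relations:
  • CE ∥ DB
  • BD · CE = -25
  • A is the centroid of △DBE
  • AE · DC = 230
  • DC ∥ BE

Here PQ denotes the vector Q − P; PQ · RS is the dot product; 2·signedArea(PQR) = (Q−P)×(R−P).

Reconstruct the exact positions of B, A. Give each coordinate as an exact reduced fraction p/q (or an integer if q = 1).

A = (-7/3, -7)
B = (-3, -14)

1. B_x = -3  [DC ∥ BE ∩ CE ∥ DB]
2. B_y = -14  [DC ∥ BE ∩ CE ∥ DB]
   → B = (-3, -14)
3. A_x = -7/3  [A is the centroid of △DBE]
4. A_y = -7  [A is the centroid of △DBE]
   → A = (-7/3, -7)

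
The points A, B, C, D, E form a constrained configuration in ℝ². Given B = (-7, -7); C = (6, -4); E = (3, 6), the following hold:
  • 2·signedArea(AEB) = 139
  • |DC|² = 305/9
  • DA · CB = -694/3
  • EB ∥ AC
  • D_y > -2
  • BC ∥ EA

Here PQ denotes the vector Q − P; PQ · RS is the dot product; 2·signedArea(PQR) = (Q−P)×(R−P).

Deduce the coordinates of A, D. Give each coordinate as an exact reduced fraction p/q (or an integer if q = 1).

1. A_x = 16  [EB ∥ AC ∩ BC ∥ EA]
2. A_y = 9  [EB ∥ AC ∩ BC ∥ EA]
   → A = (16, 9)
3. D_x = 2/3  [line 13·x + 3·y + -11/3 = 0 ∩ |DC|² = 305/9]
4. D_y = -5/3  [line 13·x + 3·y + -11/3 = 0 ∩ |DC|² = 305/9]
   → D = (2/3, -5/3)

A = (16, 9)
D = (2/3, -5/3)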